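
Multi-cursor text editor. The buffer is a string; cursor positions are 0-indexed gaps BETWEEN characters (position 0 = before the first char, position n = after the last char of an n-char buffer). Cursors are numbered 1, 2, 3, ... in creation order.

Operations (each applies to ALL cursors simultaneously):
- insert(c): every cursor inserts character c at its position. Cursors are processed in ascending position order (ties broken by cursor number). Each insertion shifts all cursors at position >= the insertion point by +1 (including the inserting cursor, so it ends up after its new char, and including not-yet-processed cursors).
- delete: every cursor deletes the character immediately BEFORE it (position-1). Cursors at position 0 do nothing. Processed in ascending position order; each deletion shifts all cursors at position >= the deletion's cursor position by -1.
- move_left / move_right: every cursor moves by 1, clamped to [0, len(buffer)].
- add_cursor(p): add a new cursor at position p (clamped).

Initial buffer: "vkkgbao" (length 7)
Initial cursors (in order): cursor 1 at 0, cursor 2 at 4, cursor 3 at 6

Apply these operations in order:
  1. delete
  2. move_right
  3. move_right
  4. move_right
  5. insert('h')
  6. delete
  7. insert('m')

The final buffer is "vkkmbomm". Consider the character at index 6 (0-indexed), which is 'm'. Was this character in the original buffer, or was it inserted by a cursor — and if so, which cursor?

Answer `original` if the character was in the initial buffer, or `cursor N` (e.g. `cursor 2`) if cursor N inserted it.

Answer: cursor 2

Derivation:
After op 1 (delete): buffer="vkkbo" (len 5), cursors c1@0 c2@3 c3@4, authorship .....
After op 2 (move_right): buffer="vkkbo" (len 5), cursors c1@1 c2@4 c3@5, authorship .....
After op 3 (move_right): buffer="vkkbo" (len 5), cursors c1@2 c2@5 c3@5, authorship .....
After op 4 (move_right): buffer="vkkbo" (len 5), cursors c1@3 c2@5 c3@5, authorship .....
After op 5 (insert('h')): buffer="vkkhbohh" (len 8), cursors c1@4 c2@8 c3@8, authorship ...1..23
After op 6 (delete): buffer="vkkbo" (len 5), cursors c1@3 c2@5 c3@5, authorship .....
After op 7 (insert('m')): buffer="vkkmbomm" (len 8), cursors c1@4 c2@8 c3@8, authorship ...1..23
Authorship (.=original, N=cursor N): . . . 1 . . 2 3
Index 6: author = 2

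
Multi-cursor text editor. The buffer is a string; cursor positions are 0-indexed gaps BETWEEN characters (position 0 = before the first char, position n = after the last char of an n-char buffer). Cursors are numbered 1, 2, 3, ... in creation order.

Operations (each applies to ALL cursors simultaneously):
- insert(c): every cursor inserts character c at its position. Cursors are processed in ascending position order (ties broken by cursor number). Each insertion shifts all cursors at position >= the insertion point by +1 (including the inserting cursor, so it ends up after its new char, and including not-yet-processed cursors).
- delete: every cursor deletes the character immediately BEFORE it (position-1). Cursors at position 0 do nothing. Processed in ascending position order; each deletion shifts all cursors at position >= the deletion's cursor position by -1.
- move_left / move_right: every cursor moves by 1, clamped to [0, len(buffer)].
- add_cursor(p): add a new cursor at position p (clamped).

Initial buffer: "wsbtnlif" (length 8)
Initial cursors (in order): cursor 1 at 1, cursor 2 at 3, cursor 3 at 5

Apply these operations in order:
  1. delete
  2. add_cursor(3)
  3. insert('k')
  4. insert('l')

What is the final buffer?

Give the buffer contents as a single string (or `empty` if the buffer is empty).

Answer: klskltkllklif

Derivation:
After op 1 (delete): buffer="stlif" (len 5), cursors c1@0 c2@1 c3@2, authorship .....
After op 2 (add_cursor(3)): buffer="stlif" (len 5), cursors c1@0 c2@1 c3@2 c4@3, authorship .....
After op 3 (insert('k')): buffer="ksktklkif" (len 9), cursors c1@1 c2@3 c3@5 c4@7, authorship 1.2.3.4..
After op 4 (insert('l')): buffer="klskltkllklif" (len 13), cursors c1@2 c2@5 c3@8 c4@11, authorship 11.22.33.44..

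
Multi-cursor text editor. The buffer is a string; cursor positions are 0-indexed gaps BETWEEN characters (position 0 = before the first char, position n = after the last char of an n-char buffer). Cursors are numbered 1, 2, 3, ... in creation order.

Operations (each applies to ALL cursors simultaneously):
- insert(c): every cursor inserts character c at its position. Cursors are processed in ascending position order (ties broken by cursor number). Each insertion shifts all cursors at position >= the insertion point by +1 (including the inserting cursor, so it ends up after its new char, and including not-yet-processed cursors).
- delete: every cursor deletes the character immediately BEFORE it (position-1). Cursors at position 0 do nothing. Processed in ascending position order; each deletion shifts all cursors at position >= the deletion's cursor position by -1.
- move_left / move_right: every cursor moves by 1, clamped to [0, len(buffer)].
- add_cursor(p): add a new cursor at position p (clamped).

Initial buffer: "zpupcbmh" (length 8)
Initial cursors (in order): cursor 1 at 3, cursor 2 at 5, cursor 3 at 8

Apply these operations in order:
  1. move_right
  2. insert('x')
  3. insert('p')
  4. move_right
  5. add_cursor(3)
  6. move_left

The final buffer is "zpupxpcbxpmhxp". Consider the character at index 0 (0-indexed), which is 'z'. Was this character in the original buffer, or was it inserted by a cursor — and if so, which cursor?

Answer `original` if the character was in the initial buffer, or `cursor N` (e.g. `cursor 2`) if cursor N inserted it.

Answer: original

Derivation:
After op 1 (move_right): buffer="zpupcbmh" (len 8), cursors c1@4 c2@6 c3@8, authorship ........
After op 2 (insert('x')): buffer="zpupxcbxmhx" (len 11), cursors c1@5 c2@8 c3@11, authorship ....1..2..3
After op 3 (insert('p')): buffer="zpupxpcbxpmhxp" (len 14), cursors c1@6 c2@10 c3@14, authorship ....11..22..33
After op 4 (move_right): buffer="zpupxpcbxpmhxp" (len 14), cursors c1@7 c2@11 c3@14, authorship ....11..22..33
After op 5 (add_cursor(3)): buffer="zpupxpcbxpmhxp" (len 14), cursors c4@3 c1@7 c2@11 c3@14, authorship ....11..22..33
After op 6 (move_left): buffer="zpupxpcbxpmhxp" (len 14), cursors c4@2 c1@6 c2@10 c3@13, authorship ....11..22..33
Authorship (.=original, N=cursor N): . . . . 1 1 . . 2 2 . . 3 3
Index 0: author = original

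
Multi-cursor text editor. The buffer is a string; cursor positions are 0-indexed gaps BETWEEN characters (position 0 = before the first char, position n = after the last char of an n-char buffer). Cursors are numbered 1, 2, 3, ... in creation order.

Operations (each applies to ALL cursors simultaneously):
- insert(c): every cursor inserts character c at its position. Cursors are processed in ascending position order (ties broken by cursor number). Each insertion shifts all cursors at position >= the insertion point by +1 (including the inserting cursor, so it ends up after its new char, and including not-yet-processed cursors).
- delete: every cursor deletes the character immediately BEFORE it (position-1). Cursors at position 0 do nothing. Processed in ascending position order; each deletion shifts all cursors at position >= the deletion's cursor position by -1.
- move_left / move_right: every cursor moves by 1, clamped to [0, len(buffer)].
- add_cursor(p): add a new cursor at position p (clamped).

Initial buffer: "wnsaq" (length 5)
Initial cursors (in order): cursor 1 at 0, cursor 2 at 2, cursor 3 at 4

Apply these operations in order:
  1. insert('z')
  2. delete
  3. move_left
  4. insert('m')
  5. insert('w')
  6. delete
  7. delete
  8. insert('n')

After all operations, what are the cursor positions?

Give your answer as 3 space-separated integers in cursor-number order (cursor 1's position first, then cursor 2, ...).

Answer: 1 3 6

Derivation:
After op 1 (insert('z')): buffer="zwnzsazq" (len 8), cursors c1@1 c2@4 c3@7, authorship 1..2..3.
After op 2 (delete): buffer="wnsaq" (len 5), cursors c1@0 c2@2 c3@4, authorship .....
After op 3 (move_left): buffer="wnsaq" (len 5), cursors c1@0 c2@1 c3@3, authorship .....
After op 4 (insert('m')): buffer="mwmnsmaq" (len 8), cursors c1@1 c2@3 c3@6, authorship 1.2..3..
After op 5 (insert('w')): buffer="mwwmwnsmwaq" (len 11), cursors c1@2 c2@5 c3@9, authorship 11.22..33..
After op 6 (delete): buffer="mwmnsmaq" (len 8), cursors c1@1 c2@3 c3@6, authorship 1.2..3..
After op 7 (delete): buffer="wnsaq" (len 5), cursors c1@0 c2@1 c3@3, authorship .....
After op 8 (insert('n')): buffer="nwnnsnaq" (len 8), cursors c1@1 c2@3 c3@6, authorship 1.2..3..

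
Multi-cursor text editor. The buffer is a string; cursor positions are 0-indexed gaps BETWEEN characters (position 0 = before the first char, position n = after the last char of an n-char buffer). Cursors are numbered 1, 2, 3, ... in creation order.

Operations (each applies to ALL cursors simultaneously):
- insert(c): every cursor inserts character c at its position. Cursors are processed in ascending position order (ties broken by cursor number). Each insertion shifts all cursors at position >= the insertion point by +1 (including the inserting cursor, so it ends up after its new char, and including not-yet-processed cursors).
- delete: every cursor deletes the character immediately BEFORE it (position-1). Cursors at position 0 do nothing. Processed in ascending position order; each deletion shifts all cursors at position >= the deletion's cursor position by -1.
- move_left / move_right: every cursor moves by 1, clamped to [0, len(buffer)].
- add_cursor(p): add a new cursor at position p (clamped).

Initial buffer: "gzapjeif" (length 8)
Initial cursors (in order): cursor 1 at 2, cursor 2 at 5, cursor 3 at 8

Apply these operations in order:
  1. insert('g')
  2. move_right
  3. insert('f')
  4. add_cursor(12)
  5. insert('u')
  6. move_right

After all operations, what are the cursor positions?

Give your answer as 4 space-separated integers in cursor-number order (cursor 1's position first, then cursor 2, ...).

Answer: 7 13 18 16

Derivation:
After op 1 (insert('g')): buffer="gzgapjgeifg" (len 11), cursors c1@3 c2@7 c3@11, authorship ..1...2...3
After op 2 (move_right): buffer="gzgapjgeifg" (len 11), cursors c1@4 c2@8 c3@11, authorship ..1...2...3
After op 3 (insert('f')): buffer="gzgafpjgefifgf" (len 14), cursors c1@5 c2@10 c3@14, authorship ..1.1..2.2..33
After op 4 (add_cursor(12)): buffer="gzgafpjgefifgf" (len 14), cursors c1@5 c2@10 c4@12 c3@14, authorship ..1.1..2.2..33
After op 5 (insert('u')): buffer="gzgafupjgefuifugfu" (len 18), cursors c1@6 c2@12 c4@15 c3@18, authorship ..1.11..2.22..4333
After op 6 (move_right): buffer="gzgafupjgefuifugfu" (len 18), cursors c1@7 c2@13 c4@16 c3@18, authorship ..1.11..2.22..4333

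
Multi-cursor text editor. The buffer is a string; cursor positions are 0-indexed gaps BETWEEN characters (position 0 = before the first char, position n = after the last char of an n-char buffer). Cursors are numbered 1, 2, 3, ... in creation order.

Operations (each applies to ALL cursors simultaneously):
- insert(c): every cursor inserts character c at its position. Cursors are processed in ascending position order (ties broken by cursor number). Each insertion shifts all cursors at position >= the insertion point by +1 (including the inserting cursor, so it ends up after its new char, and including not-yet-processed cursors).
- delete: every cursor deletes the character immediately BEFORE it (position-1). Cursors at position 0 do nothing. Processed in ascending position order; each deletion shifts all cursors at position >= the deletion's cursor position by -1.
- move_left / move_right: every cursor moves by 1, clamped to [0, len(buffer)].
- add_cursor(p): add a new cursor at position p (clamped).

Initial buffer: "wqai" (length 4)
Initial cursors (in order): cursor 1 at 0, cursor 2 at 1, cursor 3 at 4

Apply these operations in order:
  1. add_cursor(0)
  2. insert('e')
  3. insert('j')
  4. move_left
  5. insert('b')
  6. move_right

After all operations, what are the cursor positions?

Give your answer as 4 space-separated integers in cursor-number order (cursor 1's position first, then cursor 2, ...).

Answer: 6 10 16 6

Derivation:
After op 1 (add_cursor(0)): buffer="wqai" (len 4), cursors c1@0 c4@0 c2@1 c3@4, authorship ....
After op 2 (insert('e')): buffer="eeweqaie" (len 8), cursors c1@2 c4@2 c2@4 c3@8, authorship 14.2...3
After op 3 (insert('j')): buffer="eejjwejqaiej" (len 12), cursors c1@4 c4@4 c2@7 c3@12, authorship 1414.22...33
After op 4 (move_left): buffer="eejjwejqaiej" (len 12), cursors c1@3 c4@3 c2@6 c3@11, authorship 1414.22...33
After op 5 (insert('b')): buffer="eejbbjwebjqaiebj" (len 16), cursors c1@5 c4@5 c2@9 c3@15, authorship 141144.222...333
After op 6 (move_right): buffer="eejbbjwebjqaiebj" (len 16), cursors c1@6 c4@6 c2@10 c3@16, authorship 141144.222...333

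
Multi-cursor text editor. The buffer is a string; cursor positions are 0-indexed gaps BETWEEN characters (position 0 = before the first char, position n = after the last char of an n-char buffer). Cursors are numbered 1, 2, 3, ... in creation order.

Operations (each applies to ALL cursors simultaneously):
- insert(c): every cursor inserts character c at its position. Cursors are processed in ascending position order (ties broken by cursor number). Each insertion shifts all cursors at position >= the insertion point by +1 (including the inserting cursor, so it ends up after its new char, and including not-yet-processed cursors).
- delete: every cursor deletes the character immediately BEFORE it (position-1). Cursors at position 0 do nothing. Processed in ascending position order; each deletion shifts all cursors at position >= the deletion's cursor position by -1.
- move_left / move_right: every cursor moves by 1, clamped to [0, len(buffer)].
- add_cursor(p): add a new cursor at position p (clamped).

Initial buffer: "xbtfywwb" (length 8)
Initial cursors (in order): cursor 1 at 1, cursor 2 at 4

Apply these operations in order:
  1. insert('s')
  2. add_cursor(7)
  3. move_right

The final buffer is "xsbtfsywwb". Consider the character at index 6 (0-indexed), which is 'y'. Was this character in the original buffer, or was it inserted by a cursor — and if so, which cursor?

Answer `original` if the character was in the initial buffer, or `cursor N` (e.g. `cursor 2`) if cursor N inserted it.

After op 1 (insert('s')): buffer="xsbtfsywwb" (len 10), cursors c1@2 c2@6, authorship .1...2....
After op 2 (add_cursor(7)): buffer="xsbtfsywwb" (len 10), cursors c1@2 c2@6 c3@7, authorship .1...2....
After op 3 (move_right): buffer="xsbtfsywwb" (len 10), cursors c1@3 c2@7 c3@8, authorship .1...2....
Authorship (.=original, N=cursor N): . 1 . . . 2 . . . .
Index 6: author = original

Answer: original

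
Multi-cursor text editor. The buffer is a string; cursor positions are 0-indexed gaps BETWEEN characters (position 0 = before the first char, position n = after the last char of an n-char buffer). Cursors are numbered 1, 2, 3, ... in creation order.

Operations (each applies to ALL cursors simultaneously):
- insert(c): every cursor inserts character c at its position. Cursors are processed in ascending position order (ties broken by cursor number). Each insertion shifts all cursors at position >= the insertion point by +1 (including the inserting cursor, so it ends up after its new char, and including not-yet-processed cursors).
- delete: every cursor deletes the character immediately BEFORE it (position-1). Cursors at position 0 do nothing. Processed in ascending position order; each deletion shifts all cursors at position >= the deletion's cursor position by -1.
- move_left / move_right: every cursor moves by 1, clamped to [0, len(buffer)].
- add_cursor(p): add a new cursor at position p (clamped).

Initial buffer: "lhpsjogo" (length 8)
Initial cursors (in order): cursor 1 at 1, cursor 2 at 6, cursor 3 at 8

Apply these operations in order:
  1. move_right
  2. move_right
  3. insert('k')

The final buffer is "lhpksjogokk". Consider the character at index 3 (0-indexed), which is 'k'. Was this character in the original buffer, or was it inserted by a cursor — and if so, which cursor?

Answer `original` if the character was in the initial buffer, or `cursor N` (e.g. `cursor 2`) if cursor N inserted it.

Answer: cursor 1

Derivation:
After op 1 (move_right): buffer="lhpsjogo" (len 8), cursors c1@2 c2@7 c3@8, authorship ........
After op 2 (move_right): buffer="lhpsjogo" (len 8), cursors c1@3 c2@8 c3@8, authorship ........
After op 3 (insert('k')): buffer="lhpksjogokk" (len 11), cursors c1@4 c2@11 c3@11, authorship ...1.....23
Authorship (.=original, N=cursor N): . . . 1 . . . . . 2 3
Index 3: author = 1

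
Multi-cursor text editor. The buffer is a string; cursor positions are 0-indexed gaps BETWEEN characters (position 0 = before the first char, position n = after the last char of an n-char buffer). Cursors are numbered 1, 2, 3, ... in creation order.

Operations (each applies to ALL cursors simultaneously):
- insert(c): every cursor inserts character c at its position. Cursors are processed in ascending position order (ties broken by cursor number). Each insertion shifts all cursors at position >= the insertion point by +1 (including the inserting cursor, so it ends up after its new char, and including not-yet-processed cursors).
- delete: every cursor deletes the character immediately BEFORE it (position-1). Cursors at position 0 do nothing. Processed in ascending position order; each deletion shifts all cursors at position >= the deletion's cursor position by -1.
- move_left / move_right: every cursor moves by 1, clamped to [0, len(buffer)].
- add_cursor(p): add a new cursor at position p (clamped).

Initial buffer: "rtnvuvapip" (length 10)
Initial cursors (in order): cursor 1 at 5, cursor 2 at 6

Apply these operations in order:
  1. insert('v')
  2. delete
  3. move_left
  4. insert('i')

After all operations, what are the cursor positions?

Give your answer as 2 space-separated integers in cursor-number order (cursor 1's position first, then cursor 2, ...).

After op 1 (insert('v')): buffer="rtnvuvvvapip" (len 12), cursors c1@6 c2@8, authorship .....1.2....
After op 2 (delete): buffer="rtnvuvapip" (len 10), cursors c1@5 c2@6, authorship ..........
After op 3 (move_left): buffer="rtnvuvapip" (len 10), cursors c1@4 c2@5, authorship ..........
After op 4 (insert('i')): buffer="rtnviuivapip" (len 12), cursors c1@5 c2@7, authorship ....1.2.....

Answer: 5 7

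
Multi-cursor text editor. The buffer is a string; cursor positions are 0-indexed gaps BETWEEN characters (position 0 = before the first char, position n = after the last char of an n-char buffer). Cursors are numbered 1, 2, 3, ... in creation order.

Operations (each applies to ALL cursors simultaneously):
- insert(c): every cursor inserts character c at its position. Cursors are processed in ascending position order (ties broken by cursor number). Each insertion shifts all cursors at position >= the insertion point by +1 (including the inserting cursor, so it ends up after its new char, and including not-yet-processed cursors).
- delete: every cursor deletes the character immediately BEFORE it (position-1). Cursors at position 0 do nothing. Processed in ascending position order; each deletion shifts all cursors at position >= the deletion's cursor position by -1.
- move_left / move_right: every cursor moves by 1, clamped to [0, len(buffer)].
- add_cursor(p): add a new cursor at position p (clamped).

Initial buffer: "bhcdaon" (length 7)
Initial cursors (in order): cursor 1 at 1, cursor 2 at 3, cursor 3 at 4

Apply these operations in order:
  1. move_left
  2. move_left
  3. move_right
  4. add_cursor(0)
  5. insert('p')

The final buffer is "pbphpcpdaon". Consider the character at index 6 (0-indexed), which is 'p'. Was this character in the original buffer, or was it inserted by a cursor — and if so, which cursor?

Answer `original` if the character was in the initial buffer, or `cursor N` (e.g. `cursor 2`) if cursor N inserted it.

After op 1 (move_left): buffer="bhcdaon" (len 7), cursors c1@0 c2@2 c3@3, authorship .......
After op 2 (move_left): buffer="bhcdaon" (len 7), cursors c1@0 c2@1 c3@2, authorship .......
After op 3 (move_right): buffer="bhcdaon" (len 7), cursors c1@1 c2@2 c3@3, authorship .......
After op 4 (add_cursor(0)): buffer="bhcdaon" (len 7), cursors c4@0 c1@1 c2@2 c3@3, authorship .......
After op 5 (insert('p')): buffer="pbphpcpdaon" (len 11), cursors c4@1 c1@3 c2@5 c3@7, authorship 4.1.2.3....
Authorship (.=original, N=cursor N): 4 . 1 . 2 . 3 . . . .
Index 6: author = 3

Answer: cursor 3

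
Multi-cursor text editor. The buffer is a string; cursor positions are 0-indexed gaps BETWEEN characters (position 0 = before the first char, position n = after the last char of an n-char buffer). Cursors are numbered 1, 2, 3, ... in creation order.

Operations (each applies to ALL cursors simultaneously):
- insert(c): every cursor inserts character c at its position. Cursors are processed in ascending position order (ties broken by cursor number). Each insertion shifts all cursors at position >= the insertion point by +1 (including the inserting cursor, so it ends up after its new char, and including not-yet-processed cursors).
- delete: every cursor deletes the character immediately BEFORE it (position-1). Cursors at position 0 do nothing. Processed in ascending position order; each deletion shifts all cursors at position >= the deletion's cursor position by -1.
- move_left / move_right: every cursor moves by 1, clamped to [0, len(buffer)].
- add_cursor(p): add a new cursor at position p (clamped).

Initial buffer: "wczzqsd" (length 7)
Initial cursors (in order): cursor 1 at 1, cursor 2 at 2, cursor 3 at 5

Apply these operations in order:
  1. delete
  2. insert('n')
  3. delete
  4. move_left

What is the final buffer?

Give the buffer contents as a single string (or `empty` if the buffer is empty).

Answer: zzsd

Derivation:
After op 1 (delete): buffer="zzsd" (len 4), cursors c1@0 c2@0 c3@2, authorship ....
After op 2 (insert('n')): buffer="nnzznsd" (len 7), cursors c1@2 c2@2 c3@5, authorship 12..3..
After op 3 (delete): buffer="zzsd" (len 4), cursors c1@0 c2@0 c3@2, authorship ....
After op 4 (move_left): buffer="zzsd" (len 4), cursors c1@0 c2@0 c3@1, authorship ....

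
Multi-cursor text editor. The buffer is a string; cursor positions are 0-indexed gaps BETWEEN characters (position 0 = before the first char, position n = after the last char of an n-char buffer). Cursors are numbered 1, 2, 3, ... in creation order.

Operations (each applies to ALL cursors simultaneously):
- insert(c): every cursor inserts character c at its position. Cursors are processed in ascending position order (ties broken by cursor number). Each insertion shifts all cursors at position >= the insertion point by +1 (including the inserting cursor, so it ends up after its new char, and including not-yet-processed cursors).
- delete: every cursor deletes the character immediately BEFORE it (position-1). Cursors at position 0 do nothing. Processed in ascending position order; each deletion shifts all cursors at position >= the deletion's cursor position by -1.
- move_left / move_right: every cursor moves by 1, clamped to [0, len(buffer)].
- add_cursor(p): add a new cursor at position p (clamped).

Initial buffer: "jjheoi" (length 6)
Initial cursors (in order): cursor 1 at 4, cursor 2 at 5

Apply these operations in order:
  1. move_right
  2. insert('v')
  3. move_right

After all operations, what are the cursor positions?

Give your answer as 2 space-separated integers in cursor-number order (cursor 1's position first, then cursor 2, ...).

After op 1 (move_right): buffer="jjheoi" (len 6), cursors c1@5 c2@6, authorship ......
After op 2 (insert('v')): buffer="jjheoviv" (len 8), cursors c1@6 c2@8, authorship .....1.2
After op 3 (move_right): buffer="jjheoviv" (len 8), cursors c1@7 c2@8, authorship .....1.2

Answer: 7 8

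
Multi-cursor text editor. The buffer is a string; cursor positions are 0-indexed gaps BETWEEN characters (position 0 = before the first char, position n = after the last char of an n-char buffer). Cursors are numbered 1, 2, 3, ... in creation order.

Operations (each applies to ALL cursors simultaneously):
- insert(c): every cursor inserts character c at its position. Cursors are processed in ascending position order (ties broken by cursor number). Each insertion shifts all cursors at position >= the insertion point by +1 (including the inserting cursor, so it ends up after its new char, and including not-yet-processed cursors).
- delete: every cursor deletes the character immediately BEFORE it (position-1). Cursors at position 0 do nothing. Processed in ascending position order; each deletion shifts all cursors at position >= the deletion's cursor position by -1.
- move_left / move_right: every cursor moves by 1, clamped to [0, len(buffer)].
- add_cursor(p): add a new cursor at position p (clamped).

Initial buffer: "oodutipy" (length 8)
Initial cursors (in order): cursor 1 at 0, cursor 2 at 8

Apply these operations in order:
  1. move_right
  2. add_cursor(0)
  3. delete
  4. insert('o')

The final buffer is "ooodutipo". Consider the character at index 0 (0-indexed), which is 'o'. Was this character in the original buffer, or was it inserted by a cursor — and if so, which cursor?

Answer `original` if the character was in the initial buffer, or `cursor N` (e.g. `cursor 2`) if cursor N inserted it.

Answer: cursor 1

Derivation:
After op 1 (move_right): buffer="oodutipy" (len 8), cursors c1@1 c2@8, authorship ........
After op 2 (add_cursor(0)): buffer="oodutipy" (len 8), cursors c3@0 c1@1 c2@8, authorship ........
After op 3 (delete): buffer="odutip" (len 6), cursors c1@0 c3@0 c2@6, authorship ......
After op 4 (insert('o')): buffer="ooodutipo" (len 9), cursors c1@2 c3@2 c2@9, authorship 13......2
Authorship (.=original, N=cursor N): 1 3 . . . . . . 2
Index 0: author = 1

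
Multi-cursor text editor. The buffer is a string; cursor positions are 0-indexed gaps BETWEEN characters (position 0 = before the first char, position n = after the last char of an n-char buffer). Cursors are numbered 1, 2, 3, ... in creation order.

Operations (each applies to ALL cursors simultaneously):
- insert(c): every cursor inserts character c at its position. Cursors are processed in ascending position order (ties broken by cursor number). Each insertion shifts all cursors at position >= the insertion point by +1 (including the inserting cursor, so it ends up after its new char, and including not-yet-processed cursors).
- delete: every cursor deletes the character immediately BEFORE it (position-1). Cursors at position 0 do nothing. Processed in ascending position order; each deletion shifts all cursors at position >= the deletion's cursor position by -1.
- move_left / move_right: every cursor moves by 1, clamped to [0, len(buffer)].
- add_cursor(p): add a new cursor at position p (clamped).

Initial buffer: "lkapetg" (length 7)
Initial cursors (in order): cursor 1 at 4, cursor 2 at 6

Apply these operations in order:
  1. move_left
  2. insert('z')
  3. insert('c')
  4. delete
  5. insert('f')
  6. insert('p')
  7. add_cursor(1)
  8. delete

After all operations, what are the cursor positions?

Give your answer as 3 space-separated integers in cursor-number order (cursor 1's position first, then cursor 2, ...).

After op 1 (move_left): buffer="lkapetg" (len 7), cursors c1@3 c2@5, authorship .......
After op 2 (insert('z')): buffer="lkazpeztg" (len 9), cursors c1@4 c2@7, authorship ...1..2..
After op 3 (insert('c')): buffer="lkazcpezctg" (len 11), cursors c1@5 c2@9, authorship ...11..22..
After op 4 (delete): buffer="lkazpeztg" (len 9), cursors c1@4 c2@7, authorship ...1..2..
After op 5 (insert('f')): buffer="lkazfpezftg" (len 11), cursors c1@5 c2@9, authorship ...11..22..
After op 6 (insert('p')): buffer="lkazfppezfptg" (len 13), cursors c1@6 c2@11, authorship ...111..222..
After op 7 (add_cursor(1)): buffer="lkazfppezfptg" (len 13), cursors c3@1 c1@6 c2@11, authorship ...111..222..
After op 8 (delete): buffer="kazfpezftg" (len 10), cursors c3@0 c1@4 c2@8, authorship ..11..22..

Answer: 4 8 0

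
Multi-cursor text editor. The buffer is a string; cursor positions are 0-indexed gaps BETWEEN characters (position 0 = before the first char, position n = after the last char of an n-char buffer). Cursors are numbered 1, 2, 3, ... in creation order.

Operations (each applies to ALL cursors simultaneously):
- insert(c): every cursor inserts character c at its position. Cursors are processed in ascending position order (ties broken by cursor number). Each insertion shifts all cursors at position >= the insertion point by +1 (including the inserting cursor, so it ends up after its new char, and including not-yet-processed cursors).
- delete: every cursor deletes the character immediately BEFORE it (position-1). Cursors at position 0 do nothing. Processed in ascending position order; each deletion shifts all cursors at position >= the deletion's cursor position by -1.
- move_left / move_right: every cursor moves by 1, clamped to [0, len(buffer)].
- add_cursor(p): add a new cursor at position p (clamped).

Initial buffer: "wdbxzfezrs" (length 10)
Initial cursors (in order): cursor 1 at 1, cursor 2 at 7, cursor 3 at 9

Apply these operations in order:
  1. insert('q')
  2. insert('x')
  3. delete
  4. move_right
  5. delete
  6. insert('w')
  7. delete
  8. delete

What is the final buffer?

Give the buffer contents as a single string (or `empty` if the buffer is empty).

Answer: wbxzfer

Derivation:
After op 1 (insert('q')): buffer="wqdbxzfeqzrqs" (len 13), cursors c1@2 c2@9 c3@12, authorship .1......2..3.
After op 2 (insert('x')): buffer="wqxdbxzfeqxzrqxs" (len 16), cursors c1@3 c2@11 c3@15, authorship .11......22..33.
After op 3 (delete): buffer="wqdbxzfeqzrqs" (len 13), cursors c1@2 c2@9 c3@12, authorship .1......2..3.
After op 4 (move_right): buffer="wqdbxzfeqzrqs" (len 13), cursors c1@3 c2@10 c3@13, authorship .1......2..3.
After op 5 (delete): buffer="wqbxzfeqrq" (len 10), cursors c1@2 c2@8 c3@10, authorship .1.....2.3
After op 6 (insert('w')): buffer="wqwbxzfeqwrqw" (len 13), cursors c1@3 c2@10 c3@13, authorship .11.....22.33
After op 7 (delete): buffer="wqbxzfeqrq" (len 10), cursors c1@2 c2@8 c3@10, authorship .1.....2.3
After op 8 (delete): buffer="wbxzfer" (len 7), cursors c1@1 c2@6 c3@7, authorship .......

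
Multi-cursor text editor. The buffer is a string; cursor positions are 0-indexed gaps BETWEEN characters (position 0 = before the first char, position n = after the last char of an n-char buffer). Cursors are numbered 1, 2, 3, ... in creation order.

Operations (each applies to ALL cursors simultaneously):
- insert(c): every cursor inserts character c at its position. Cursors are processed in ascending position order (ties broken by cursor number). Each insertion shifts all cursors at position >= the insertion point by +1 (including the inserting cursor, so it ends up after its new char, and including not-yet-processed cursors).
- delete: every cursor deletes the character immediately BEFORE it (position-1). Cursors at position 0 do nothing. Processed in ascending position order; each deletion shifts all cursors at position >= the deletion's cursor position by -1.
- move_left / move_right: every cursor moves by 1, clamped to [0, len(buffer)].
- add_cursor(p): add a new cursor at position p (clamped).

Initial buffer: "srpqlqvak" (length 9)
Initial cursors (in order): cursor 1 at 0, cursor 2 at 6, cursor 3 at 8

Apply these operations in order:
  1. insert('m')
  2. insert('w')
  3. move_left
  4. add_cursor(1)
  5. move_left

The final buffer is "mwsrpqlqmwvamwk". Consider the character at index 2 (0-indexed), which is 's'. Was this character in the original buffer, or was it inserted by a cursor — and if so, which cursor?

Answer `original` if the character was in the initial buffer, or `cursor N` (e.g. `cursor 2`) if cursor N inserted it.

Answer: original

Derivation:
After op 1 (insert('m')): buffer="msrpqlqmvamk" (len 12), cursors c1@1 c2@8 c3@11, authorship 1......2..3.
After op 2 (insert('w')): buffer="mwsrpqlqmwvamwk" (len 15), cursors c1@2 c2@10 c3@14, authorship 11......22..33.
After op 3 (move_left): buffer="mwsrpqlqmwvamwk" (len 15), cursors c1@1 c2@9 c3@13, authorship 11......22..33.
After op 4 (add_cursor(1)): buffer="mwsrpqlqmwvamwk" (len 15), cursors c1@1 c4@1 c2@9 c3@13, authorship 11......22..33.
After op 5 (move_left): buffer="mwsrpqlqmwvamwk" (len 15), cursors c1@0 c4@0 c2@8 c3@12, authorship 11......22..33.
Authorship (.=original, N=cursor N): 1 1 . . . . . . 2 2 . . 3 3 .
Index 2: author = original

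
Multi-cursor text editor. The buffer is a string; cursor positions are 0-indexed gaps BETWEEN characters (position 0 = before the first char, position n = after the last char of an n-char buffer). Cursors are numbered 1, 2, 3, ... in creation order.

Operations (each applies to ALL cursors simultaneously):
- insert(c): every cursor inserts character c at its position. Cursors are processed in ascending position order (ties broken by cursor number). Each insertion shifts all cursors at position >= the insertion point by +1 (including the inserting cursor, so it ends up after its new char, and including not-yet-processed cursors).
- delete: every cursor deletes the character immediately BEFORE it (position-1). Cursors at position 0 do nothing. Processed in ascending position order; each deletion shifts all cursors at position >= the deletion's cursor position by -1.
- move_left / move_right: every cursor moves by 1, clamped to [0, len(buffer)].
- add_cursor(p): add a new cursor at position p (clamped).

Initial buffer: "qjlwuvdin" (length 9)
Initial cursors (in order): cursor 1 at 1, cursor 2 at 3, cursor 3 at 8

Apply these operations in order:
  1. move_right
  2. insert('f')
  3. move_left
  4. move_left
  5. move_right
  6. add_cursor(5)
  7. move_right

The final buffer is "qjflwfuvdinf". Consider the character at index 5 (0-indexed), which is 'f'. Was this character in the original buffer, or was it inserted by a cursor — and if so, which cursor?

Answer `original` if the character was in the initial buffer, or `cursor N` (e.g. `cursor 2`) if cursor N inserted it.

Answer: cursor 2

Derivation:
After op 1 (move_right): buffer="qjlwuvdin" (len 9), cursors c1@2 c2@4 c3@9, authorship .........
After op 2 (insert('f')): buffer="qjflwfuvdinf" (len 12), cursors c1@3 c2@6 c3@12, authorship ..1..2.....3
After op 3 (move_left): buffer="qjflwfuvdinf" (len 12), cursors c1@2 c2@5 c3@11, authorship ..1..2.....3
After op 4 (move_left): buffer="qjflwfuvdinf" (len 12), cursors c1@1 c2@4 c3@10, authorship ..1..2.....3
After op 5 (move_right): buffer="qjflwfuvdinf" (len 12), cursors c1@2 c2@5 c3@11, authorship ..1..2.....3
After op 6 (add_cursor(5)): buffer="qjflwfuvdinf" (len 12), cursors c1@2 c2@5 c4@5 c3@11, authorship ..1..2.....3
After op 7 (move_right): buffer="qjflwfuvdinf" (len 12), cursors c1@3 c2@6 c4@6 c3@12, authorship ..1..2.....3
Authorship (.=original, N=cursor N): . . 1 . . 2 . . . . . 3
Index 5: author = 2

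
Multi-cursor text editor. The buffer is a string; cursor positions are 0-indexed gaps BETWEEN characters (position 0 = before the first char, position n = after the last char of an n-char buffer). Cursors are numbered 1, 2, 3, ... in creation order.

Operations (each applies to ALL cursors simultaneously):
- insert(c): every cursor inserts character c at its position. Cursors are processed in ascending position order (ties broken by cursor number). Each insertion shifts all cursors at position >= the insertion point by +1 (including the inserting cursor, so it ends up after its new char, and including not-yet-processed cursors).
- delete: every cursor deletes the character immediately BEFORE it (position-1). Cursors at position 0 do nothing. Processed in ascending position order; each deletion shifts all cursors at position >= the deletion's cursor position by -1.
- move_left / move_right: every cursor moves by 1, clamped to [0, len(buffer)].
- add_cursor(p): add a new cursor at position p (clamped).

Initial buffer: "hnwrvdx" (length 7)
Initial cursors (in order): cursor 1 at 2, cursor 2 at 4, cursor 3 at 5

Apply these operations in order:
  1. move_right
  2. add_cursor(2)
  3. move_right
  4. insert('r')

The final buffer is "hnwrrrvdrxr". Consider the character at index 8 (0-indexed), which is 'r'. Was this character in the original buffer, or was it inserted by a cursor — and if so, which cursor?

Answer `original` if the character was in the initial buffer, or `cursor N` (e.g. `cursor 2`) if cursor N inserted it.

After op 1 (move_right): buffer="hnwrvdx" (len 7), cursors c1@3 c2@5 c3@6, authorship .......
After op 2 (add_cursor(2)): buffer="hnwrvdx" (len 7), cursors c4@2 c1@3 c2@5 c3@6, authorship .......
After op 3 (move_right): buffer="hnwrvdx" (len 7), cursors c4@3 c1@4 c2@6 c3@7, authorship .......
After op 4 (insert('r')): buffer="hnwrrrvdrxr" (len 11), cursors c4@4 c1@6 c2@9 c3@11, authorship ...4.1..2.3
Authorship (.=original, N=cursor N): . . . 4 . 1 . . 2 . 3
Index 8: author = 2

Answer: cursor 2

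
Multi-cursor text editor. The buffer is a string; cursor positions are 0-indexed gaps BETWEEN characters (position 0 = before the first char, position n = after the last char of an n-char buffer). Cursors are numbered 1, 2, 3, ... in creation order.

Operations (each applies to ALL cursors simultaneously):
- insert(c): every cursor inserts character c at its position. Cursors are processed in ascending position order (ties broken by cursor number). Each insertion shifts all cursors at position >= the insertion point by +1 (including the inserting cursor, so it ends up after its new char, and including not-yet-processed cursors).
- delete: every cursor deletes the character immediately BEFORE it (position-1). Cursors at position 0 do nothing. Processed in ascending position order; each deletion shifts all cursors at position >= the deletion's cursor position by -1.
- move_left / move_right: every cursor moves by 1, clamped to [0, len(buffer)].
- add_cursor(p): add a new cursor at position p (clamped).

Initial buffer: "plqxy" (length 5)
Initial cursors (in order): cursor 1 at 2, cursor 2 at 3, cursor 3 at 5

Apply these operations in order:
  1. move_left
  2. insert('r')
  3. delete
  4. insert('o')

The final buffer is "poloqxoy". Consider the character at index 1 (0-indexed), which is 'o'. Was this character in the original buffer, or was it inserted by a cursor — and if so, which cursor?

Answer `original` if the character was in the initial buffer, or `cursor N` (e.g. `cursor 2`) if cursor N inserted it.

After op 1 (move_left): buffer="plqxy" (len 5), cursors c1@1 c2@2 c3@4, authorship .....
After op 2 (insert('r')): buffer="prlrqxry" (len 8), cursors c1@2 c2@4 c3@7, authorship .1.2..3.
After op 3 (delete): buffer="plqxy" (len 5), cursors c1@1 c2@2 c3@4, authorship .....
After op 4 (insert('o')): buffer="poloqxoy" (len 8), cursors c1@2 c2@4 c3@7, authorship .1.2..3.
Authorship (.=original, N=cursor N): . 1 . 2 . . 3 .
Index 1: author = 1

Answer: cursor 1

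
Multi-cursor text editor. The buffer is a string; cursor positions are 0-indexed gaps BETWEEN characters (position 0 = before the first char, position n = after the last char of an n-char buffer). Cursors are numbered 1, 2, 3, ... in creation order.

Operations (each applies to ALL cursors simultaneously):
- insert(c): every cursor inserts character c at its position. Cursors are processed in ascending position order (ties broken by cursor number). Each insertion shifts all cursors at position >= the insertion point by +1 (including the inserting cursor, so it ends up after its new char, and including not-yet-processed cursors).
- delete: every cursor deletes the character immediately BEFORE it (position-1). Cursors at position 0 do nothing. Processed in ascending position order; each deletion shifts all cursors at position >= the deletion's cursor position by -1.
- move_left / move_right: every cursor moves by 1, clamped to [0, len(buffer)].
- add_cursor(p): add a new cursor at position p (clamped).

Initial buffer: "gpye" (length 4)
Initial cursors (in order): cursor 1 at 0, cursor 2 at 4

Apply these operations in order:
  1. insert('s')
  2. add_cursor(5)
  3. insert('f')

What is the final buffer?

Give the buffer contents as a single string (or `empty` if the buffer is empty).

Answer: sfgpyefsf

Derivation:
After op 1 (insert('s')): buffer="sgpyes" (len 6), cursors c1@1 c2@6, authorship 1....2
After op 2 (add_cursor(5)): buffer="sgpyes" (len 6), cursors c1@1 c3@5 c2@6, authorship 1....2
After op 3 (insert('f')): buffer="sfgpyefsf" (len 9), cursors c1@2 c3@7 c2@9, authorship 11....322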